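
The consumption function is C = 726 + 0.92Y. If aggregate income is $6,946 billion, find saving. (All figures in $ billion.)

S = -170.32

C = 726 + 0.92(6946) = 726 + 6390.32 = 7116.32
S = Y − C = 6946 − 7116.32 = -170.32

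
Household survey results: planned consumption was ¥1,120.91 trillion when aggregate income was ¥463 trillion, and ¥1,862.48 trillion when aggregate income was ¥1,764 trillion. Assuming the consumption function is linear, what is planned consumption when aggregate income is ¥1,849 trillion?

C = 1910.93

MPC = (1862.48 − 1120.91)/(1764 − 463) = 741.57/1301 = 0.57
a = 1120.91 − 0.57(463) = 1120.91 − 263.91 = 857
C = 857 + 0.57(1849) = 857 + 1053.93 = 1910.93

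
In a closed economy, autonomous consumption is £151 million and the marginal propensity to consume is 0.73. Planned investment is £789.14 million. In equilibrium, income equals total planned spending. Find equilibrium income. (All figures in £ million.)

Y = 3482

Y = C + I = 151 + 0.73Y + 789.14
Y − 0.73Y = 940.14
0.27Y = 940.14, so Y = 940.14/0.27 = 3482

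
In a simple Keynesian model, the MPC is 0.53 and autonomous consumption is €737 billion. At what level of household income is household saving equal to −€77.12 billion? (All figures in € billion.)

S = Y − C = -737 + 0.47Y
-737 + 0.47Y = -77.12, so 0.47Y = 659.88 and Y = 1404

Y = 1404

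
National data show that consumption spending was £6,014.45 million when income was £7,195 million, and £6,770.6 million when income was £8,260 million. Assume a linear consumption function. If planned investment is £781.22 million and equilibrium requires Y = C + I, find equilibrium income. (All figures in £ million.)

MPC = (6770.6 − 6014.45)/(8260 − 7195) = 756.15/1065 = 0.71
a = 6014.45 − 0.71(7195) = 906
Equilibrium: Y = 906 + 0.71Y + 781.22
0.29Y = 1687.22, so Y = 1687.22/0.29 = 5818

Y = 5818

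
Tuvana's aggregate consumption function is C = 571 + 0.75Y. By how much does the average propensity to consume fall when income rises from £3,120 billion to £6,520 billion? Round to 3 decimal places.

At Y = 3120: C = 571 + 0.75(3120) = 2911, APC = 2911/3120 = 0.9330
At Y = 6520: C = 5461, APC = 5461/6520 = 0.8376
Fall in APC = 0.9330 − 0.8376 = 0.0954 ≈ 0.095

ΔAPC = 0.095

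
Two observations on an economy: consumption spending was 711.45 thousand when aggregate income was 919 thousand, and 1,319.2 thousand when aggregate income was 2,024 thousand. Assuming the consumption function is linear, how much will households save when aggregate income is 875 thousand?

MPC = (1319.2 − 711.45)/(2024 − 919) = 607.75/1105 = 0.55
a = 711.45 − 0.55(919) = 711.45 − 505.45 = 206
C = 206 + 0.55(875) = 687.25
S = 875 − 687.25 = 187.75

S = 187.75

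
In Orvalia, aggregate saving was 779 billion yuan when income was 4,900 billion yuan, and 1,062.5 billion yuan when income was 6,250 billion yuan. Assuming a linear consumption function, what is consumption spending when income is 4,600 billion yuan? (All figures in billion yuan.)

MPS = ΔS/ΔY = (1062.5 − 779)/(6250 − 4900) = 283.5/1350 = 0.21
MPC = 1 − MPS = 0.79
Autonomous saving = 779 − 0.21(4900) = -250, so a = 250
C = 250 + 0.79(4600) = 250 + 3634 = 3884

C = 3884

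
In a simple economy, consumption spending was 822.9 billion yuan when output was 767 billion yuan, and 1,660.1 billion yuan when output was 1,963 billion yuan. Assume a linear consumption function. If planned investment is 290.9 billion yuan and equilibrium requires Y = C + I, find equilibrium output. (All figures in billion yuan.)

Y = 1923

MPC = (1660.1 − 822.9)/(1963 − 767) = 837.2/1196 = 0.7
a = 822.9 − 0.7(767) = 286
Equilibrium: Y = 286 + 0.7Y + 290.9
0.3Y = 576.9, so Y = 576.9/0.3 = 1923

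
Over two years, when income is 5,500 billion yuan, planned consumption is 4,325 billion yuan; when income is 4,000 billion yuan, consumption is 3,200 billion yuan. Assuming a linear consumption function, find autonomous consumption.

MPC = ΔC/ΔY = (4325 − 3200)/(5500 − 4000) = 1125/1500 = 0.75
a = C − MPC·Y = 3200 − 0.75(4000) = 3200 − 3000 = 200

a = 200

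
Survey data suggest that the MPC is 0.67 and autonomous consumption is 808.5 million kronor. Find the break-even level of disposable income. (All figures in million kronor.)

At break-even, C = Y: 808.5 + 0.67Y = Y
0.33Y = 808.5, so Y = 808.5/0.33 = 2450

Y = 2450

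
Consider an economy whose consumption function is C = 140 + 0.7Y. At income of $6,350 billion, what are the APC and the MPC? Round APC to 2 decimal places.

MPC = 0.7 (the slope of the consumption function)
C = 140 + 0.7(6350) = 4585, so APC = 4585/6350 = 0.72

APC = 0.72; MPC = 0.7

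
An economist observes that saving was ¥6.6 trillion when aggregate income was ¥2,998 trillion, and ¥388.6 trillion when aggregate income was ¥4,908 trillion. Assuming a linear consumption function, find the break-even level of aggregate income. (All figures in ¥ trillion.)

Y = 2965

MPS = ΔS/ΔY = (388.6 − 6.6)/(4908 − 2998) = 382/1910 = 0.2
MPC = 1 − MPS = 0.8
From S(2998) = 6.6: −a + 0.2(2998) = 6.6, so a = 599.6 − 6.6 = 593
Break-even (S = 0): Y = a/MPS = 593/0.2 = 2965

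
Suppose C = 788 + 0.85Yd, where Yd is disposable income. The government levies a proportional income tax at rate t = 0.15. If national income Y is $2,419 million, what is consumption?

C = 2535.7275

Yd = (1 − 0.15)(2419) = 0.85(2419) = 2056.15
C = 788 + 0.85(2056.15) = 788 + 1747.7275 = 2535.7275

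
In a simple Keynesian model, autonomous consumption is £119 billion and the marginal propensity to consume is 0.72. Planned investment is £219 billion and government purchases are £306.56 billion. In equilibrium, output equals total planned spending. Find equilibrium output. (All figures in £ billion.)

Y = C + I + G = 119 + 0.72Y + 219 + 306.56
Y − 0.72Y = 644.56
0.28Y = 644.56, so Y = 644.56/0.28 = 2302

Y = 2302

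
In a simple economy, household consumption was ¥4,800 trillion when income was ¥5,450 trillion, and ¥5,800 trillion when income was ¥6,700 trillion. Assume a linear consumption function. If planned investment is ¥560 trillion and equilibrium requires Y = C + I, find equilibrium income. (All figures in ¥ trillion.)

Y = 5000

MPC = (5800 − 4800)/(6700 − 5450) = 1000/1250 = 0.8
a = 4800 − 0.8(5450) = 440
Equilibrium: Y = 440 + 0.8Y + 560
0.2Y = 1000, so Y = 1000/0.2 = 5000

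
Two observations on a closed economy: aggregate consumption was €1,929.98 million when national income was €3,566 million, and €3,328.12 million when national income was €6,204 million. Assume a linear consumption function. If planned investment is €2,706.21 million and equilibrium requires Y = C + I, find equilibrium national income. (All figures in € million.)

Y = 5843

MPC = (3328.12 − 1929.98)/(6204 − 3566) = 1398.14/2638 = 0.53
a = 1929.98 − 0.53(3566) = 40
Equilibrium: Y = 40 + 0.53Y + 2706.21
0.47Y = 2746.21, so Y = 2746.21/0.47 = 5843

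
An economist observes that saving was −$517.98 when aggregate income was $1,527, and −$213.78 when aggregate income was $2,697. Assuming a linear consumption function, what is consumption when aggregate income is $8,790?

MPS = ΔS/ΔY = (-213.78 − (-517.98))/(2697 − 1527) = 304.2/1170 = 0.26
MPC = 1 − MPS = 0.74
Autonomous saving = -517.98 − 0.26(1527) = -915, so a = 915
C = 915 + 0.74(8790) = 915 + 6504.6 = 7419.6

C = 7419.6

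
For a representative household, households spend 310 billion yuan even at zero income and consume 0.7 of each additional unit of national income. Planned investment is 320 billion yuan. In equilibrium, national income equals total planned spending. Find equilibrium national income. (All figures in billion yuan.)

Y = C + I = 310 + 0.7Y + 320
Y − 0.7Y = 630
0.3Y = 630, so Y = 630/0.3 = 2100

Y = 2100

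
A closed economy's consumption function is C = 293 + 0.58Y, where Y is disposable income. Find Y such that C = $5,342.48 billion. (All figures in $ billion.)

293 + 0.58Y = 5342.48
0.58Y = 5049.48, so Y = 5049.48/0.58 = 8706

Y = 8706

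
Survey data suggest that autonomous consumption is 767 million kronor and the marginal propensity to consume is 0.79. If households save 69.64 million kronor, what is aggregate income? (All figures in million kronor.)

S = Y − C = -767 + 0.21Y
-767 + 0.21Y = 69.64, so 0.21Y = 836.64 and Y = 3984

Y = 3984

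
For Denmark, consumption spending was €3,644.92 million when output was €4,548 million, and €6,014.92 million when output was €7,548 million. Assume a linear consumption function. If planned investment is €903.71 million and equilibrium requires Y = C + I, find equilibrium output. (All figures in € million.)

MPC = (6014.92 − 3644.92)/(7548 − 4548) = 2370/3000 = 0.79
a = 3644.92 − 0.79(4548) = 52
Equilibrium: Y = 52 + 0.79Y + 903.71
0.21Y = 955.71, so Y = 955.71/0.21 = 4551

Y = 4551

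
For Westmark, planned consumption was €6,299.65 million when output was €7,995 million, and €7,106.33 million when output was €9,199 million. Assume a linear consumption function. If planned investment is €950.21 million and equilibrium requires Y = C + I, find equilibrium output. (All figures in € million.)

Y = 5737

MPC = (7106.33 − 6299.65)/(9199 − 7995) = 806.68/1204 = 0.67
a = 6299.65 − 0.67(7995) = 943
Equilibrium: Y = 943 + 0.67Y + 950.21
0.33Y = 1893.21, so Y = 1893.21/0.33 = 5737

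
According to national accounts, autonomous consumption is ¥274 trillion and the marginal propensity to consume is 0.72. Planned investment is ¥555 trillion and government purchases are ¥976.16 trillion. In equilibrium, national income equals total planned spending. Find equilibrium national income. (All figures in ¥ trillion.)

Y = 6447

Y = C + I + G = 274 + 0.72Y + 555 + 976.16
Y − 0.72Y = 1805.16
0.28Y = 1805.16, so Y = 1805.16/0.28 = 6447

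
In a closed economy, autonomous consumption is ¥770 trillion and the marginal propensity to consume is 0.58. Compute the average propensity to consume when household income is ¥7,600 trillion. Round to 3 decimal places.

C = 770 + 0.58(7600) = 5178
APC = C/Y = 5178/7600 = 0.681

APC = 0.681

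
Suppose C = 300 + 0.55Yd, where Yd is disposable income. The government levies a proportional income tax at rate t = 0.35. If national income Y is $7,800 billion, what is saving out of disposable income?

Yd = (1 − 0.35)(7800) = 0.65(7800) = 5070
C = 300 + 0.55(5070) = 300 + 2788.5 = 3088.5
S = Yd − C = 5070 − 3088.5 = 1981.5

S = 1981.5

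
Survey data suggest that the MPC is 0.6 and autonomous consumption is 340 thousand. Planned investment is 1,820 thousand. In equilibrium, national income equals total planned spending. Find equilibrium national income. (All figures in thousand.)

Y = C + I = 340 + 0.6Y + 1820
Y − 0.6Y = 2160
0.4Y = 2160, so Y = 2160/0.4 = 5400

Y = 5400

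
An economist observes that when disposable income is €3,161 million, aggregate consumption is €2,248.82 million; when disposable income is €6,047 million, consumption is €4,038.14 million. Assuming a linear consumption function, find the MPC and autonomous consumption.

MPC = 0.62; a = 289

MPC = ΔC/ΔY = (4038.14 − 2248.82)/(6047 − 3161) = 1789.32/2886 = 0.62
a = C − MPC·Y = 2248.82 − 0.62(3161) = 2248.82 − 1959.82 = 289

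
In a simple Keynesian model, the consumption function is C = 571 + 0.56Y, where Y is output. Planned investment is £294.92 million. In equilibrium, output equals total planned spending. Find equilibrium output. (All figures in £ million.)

Y = C + I = 571 + 0.56Y + 294.92
Y − 0.56Y = 865.92
0.44Y = 865.92, so Y = 865.92/0.44 = 1968

Y = 1968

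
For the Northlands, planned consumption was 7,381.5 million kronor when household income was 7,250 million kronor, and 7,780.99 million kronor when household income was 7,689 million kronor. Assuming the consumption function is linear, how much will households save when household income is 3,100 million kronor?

MPC = (7780.99 − 7381.5)/(7689 − 7250) = 399.49/439 = 0.91
a = 7381.5 − 0.91(7250) = 7381.5 − 6597.5 = 784
C = 784 + 0.91(3100) = 3605
S = 3100 − 3605 = -505

S = -505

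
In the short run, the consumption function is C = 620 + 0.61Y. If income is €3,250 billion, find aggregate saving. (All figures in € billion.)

C = 620 + 0.61(3250) = 620 + 1982.5 = 2602.5
S = Y − C = 3250 − 2602.5 = 647.5

S = 647.5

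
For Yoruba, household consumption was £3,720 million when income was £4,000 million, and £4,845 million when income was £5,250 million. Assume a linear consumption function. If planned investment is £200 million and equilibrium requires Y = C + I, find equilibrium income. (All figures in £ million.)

MPC = (4845 − 3720)/(5250 − 4000) = 1125/1250 = 0.9
a = 3720 − 0.9(4000) = 120
Equilibrium: Y = 120 + 0.9Y + 200
0.1Y = 320, so Y = 320/0.1 = 3200

Y = 3200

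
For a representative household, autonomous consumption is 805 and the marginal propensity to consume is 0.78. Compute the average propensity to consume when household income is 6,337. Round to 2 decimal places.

APC = 0.91

C = 805 + 0.78(6337) = 5747.86
APC = C/Y = 5747.86/6337 = 0.91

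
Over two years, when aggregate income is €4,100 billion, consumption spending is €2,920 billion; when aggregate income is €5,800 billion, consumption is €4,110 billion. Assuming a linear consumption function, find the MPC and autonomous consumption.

MPC = 0.7; a = 50

MPC = ΔC/ΔY = (4110 − 2920)/(5800 − 4100) = 1190/1700 = 0.7
a = C − MPC·Y = 2920 − 0.7(4100) = 2920 − 2870 = 50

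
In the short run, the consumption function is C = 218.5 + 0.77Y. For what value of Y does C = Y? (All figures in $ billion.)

Y = 950

At break-even, C = Y: 218.5 + 0.77Y = Y
0.23Y = 218.5, so Y = 218.5/0.23 = 950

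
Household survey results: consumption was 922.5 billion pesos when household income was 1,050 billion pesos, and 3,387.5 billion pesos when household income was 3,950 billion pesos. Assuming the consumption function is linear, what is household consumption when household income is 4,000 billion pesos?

C = 3430

MPC = (3387.5 − 922.5)/(3950 − 1050) = 2465/2900 = 0.85
a = 922.5 − 0.85(1050) = 922.5 − 892.5 = 30
C = 30 + 0.85(4000) = 30 + 3400 = 3430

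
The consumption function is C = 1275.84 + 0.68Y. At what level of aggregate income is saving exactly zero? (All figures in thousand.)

At break-even, C = Y: 1275.84 + 0.68Y = Y
0.32Y = 1275.84, so Y = 1275.84/0.32 = 3987

Y = 3987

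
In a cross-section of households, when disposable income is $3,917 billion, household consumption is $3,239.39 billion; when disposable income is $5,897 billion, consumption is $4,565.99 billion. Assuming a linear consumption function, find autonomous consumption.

MPC = ΔC/ΔY = (4565.99 − 3239.39)/(5897 − 3917) = 1326.6/1980 = 0.67
a = C − MPC·Y = 3239.39 − 0.67(3917) = 3239.39 − 2624.39 = 615

a = 615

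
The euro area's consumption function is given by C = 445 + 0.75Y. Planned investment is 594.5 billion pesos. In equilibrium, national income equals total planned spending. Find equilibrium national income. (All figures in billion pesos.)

Y = C + I = 445 + 0.75Y + 594.5
Y − 0.75Y = 1039.5
0.25Y = 1039.5, so Y = 1039.5/0.25 = 4158

Y = 4158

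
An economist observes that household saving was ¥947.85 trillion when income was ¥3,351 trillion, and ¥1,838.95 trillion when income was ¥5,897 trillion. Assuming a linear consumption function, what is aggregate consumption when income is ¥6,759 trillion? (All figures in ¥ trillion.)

MPS = ΔS/ΔY = (1838.95 − 947.85)/(5897 − 3351) = 891.1/2546 = 0.35
MPC = 1 − MPS = 0.65
Autonomous saving = 947.85 − 0.35(3351) = -225, so a = 225
C = 225 + 0.65(6759) = 225 + 4393.35 = 4618.35

C = 4618.35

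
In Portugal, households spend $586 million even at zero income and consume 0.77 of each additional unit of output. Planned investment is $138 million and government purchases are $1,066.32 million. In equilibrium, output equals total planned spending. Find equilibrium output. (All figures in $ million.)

Y = C + I + G = 586 + 0.77Y + 138 + 1066.32
Y − 0.77Y = 1790.32
0.23Y = 1790.32, so Y = 1790.32/0.23 = 7784

Y = 7784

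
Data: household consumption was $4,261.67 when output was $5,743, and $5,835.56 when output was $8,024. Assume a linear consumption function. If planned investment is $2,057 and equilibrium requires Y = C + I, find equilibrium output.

Y = 7600

MPC = (5835.56 − 4261.67)/(8024 − 5743) = 1573.89/2281 = 0.69
a = 4261.67 − 0.69(5743) = 299
Equilibrium: Y = 299 + 0.69Y + 2057
0.31Y = 2356, so Y = 2356/0.31 = 7600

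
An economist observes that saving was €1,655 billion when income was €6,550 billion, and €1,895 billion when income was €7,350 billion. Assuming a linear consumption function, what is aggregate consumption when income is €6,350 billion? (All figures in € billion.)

C = 4755

MPS = ΔS/ΔY = (1895 − 1655)/(7350 − 6550) = 240/800 = 0.3
MPC = 1 − MPS = 0.7
Autonomous saving = 1655 − 0.3(6550) = -310, so a = 310
C = 310 + 0.7(6350) = 310 + 4445 = 4755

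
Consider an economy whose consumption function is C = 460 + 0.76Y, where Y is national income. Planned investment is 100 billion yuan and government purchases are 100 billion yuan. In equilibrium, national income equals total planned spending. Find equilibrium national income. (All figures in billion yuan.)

Y = 2750

Y = C + I + G = 460 + 0.76Y + 100 + 100
Y − 0.76Y = 660
0.24Y = 660, so Y = 660/0.24 = 2750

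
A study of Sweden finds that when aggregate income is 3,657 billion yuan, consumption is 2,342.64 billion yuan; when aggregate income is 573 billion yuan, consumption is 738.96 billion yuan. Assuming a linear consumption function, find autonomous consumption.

a = 441

MPC = ΔC/ΔY = (2342.64 − 738.96)/(3657 − 573) = 1603.68/3084 = 0.52
a = C − MPC·Y = 738.96 − 0.52(573) = 738.96 − 297.96 = 441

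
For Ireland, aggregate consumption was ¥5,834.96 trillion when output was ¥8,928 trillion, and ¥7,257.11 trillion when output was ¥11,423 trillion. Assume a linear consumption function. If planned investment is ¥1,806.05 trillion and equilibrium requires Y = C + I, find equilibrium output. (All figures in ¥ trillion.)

Y = 5935

MPC = (7257.11 − 5834.96)/(11423 − 8928) = 1422.15/2495 = 0.57
a = 5834.96 − 0.57(8928) = 746
Equilibrium: Y = 746 + 0.57Y + 1806.05
0.43Y = 2552.05, so Y = 2552.05/0.43 = 5935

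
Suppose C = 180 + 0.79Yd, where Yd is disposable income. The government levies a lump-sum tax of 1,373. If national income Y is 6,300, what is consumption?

Yd = Y − T = 6300 − 1373 = 4927
C = 180 + 0.79(4927) = 180 + 3892.33 = 4072.33

C = 4072.33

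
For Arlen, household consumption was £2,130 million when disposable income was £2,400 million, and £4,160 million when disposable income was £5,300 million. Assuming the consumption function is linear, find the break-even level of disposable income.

Y = 1500

MPC = (4160 − 2130)/(5300 − 2400) = 2030/2900 = 0.7
a = 2130 − 0.7(2400) = 2130 − 1680 = 450
Break-even: Y = a/(1−MPC) = 450/0.3 = 1500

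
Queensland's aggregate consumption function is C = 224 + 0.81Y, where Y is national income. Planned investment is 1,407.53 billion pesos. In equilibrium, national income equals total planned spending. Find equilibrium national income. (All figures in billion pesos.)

Y = 8587

Y = C + I = 224 + 0.81Y + 1407.53
Y − 0.81Y = 1631.53
0.19Y = 1631.53, so Y = 1631.53/0.19 = 8587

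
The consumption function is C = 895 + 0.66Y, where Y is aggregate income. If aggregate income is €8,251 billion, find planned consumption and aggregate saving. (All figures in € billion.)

C = 895 + 0.66(8251) = 895 + 5445.66 = 6340.66
S = Y − C = 8251 − 6340.66 = 1910.34

C = 6340.66; S = 1910.34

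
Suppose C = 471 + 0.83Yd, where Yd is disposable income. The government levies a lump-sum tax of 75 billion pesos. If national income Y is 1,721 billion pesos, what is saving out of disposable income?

Yd = Y − T = 1721 − 75 = 1646
C = 471 + 0.83(1646) = 471 + 1366.18 = 1837.18
S = Yd − C = 1646 − 1837.18 = -191.18

S = -191.18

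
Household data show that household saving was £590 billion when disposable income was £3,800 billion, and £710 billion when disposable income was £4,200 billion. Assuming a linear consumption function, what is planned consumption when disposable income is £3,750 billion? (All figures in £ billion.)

MPS = ΔS/ΔY = (710 − 590)/(4200 − 3800) = 120/400 = 0.3
MPC = 1 − MPS = 0.7
Autonomous saving = 590 − 0.3(3800) = -550, so a = 550
C = 550 + 0.7(3750) = 550 + 2625 = 3175

C = 3175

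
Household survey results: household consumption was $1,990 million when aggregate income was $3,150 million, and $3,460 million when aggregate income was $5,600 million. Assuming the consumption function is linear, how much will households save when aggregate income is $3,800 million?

S = 1420

MPC = (3460 − 1990)/(5600 − 3150) = 1470/2450 = 0.6
a = 1990 − 0.6(3150) = 1990 − 1890 = 100
C = 100 + 0.6(3800) = 2380
S = 3800 − 2380 = 1420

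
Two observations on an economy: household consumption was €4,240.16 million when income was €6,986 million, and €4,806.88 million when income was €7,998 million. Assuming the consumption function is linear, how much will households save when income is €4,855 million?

MPC = (4806.88 − 4240.16)/(7998 − 6986) = 566.72/1012 = 0.56
a = 4240.16 − 0.56(6986) = 4240.16 − 3912.16 = 328
C = 328 + 0.56(4855) = 3046.8
S = 4855 − 3046.8 = 1808.2

S = 1808.2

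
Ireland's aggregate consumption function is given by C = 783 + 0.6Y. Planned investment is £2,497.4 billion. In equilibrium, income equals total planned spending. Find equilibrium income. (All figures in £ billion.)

Y = 8201

Y = C + I = 783 + 0.6Y + 2497.4
Y − 0.6Y = 3280.4
0.4Y = 3280.4, so Y = 3280.4/0.4 = 8201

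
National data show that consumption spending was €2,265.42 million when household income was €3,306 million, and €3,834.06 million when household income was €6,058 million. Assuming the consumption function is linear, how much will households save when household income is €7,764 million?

S = 2957.52

MPC = (3834.06 − 2265.42)/(6058 − 3306) = 1568.64/2752 = 0.57
a = 2265.42 − 0.57(3306) = 2265.42 − 1884.42 = 381
C = 381 + 0.57(7764) = 4806.48
S = 7764 − 4806.48 = 2957.52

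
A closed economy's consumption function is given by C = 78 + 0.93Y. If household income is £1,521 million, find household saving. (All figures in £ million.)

S = 28.47

C = 78 + 0.93(1521) = 78 + 1414.53 = 1492.53
S = Y − C = 1521 − 1492.53 = 28.47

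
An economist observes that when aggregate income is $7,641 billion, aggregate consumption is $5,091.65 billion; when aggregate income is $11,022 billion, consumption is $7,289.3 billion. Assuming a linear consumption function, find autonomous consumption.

a = 125

MPC = ΔC/ΔY = (7289.3 − 5091.65)/(11022 − 7641) = 2197.65/3381 = 0.65
a = C − MPC·Y = 5091.65 − 0.65(7641) = 5091.65 − 4966.65 = 125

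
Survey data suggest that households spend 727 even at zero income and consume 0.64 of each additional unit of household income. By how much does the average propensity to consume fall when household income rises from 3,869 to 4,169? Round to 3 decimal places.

ΔAPC = 0.014

At Y = 3869: C = 727 + 0.64(3869) = 3203.16, APC = 3203.16/3869 = 0.8279
At Y = 4169: C = 3395.16, APC = 3395.16/4169 = 0.8144
Fall in APC = 0.8279 − 0.8144 = 0.0135 ≈ 0.014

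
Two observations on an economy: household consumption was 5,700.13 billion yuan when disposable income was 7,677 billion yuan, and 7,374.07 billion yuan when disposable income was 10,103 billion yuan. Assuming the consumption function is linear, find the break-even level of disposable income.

MPC = (7374.07 − 5700.13)/(10103 − 7677) = 1673.94/2426 = 0.69
a = 5700.13 − 0.69(7677) = 5700.13 − 5297.13 = 403
Break-even: Y = a/(1−MPC) = 403/0.31 = 1300

Y = 1300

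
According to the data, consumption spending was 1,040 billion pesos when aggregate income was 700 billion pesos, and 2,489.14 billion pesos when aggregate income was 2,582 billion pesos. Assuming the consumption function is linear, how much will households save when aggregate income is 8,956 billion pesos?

S = 1558.88

MPC = (2489.14 − 1040)/(2582 − 700) = 1449.14/1882 = 0.77
a = 1040 − 0.77(700) = 1040 − 539 = 501
C = 501 + 0.77(8956) = 7397.12
S = 8956 − 7397.12 = 1558.88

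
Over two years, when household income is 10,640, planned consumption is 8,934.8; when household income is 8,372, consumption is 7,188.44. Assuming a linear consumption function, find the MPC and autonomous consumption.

MPC = 0.77; a = 742

MPC = ΔC/ΔY = (8934.8 − 7188.44)/(10640 − 8372) = 1746.36/2268 = 0.77
a = C − MPC·Y = 7188.44 − 0.77(8372) = 7188.44 − 6446.44 = 742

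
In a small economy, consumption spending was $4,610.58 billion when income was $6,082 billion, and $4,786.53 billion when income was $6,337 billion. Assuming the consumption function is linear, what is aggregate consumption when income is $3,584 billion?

MPC = (4786.53 − 4610.58)/(6337 − 6082) = 175.95/255 = 0.69
a = 4610.58 − 0.69(6082) = 4610.58 − 4196.58 = 414
C = 414 + 0.69(3584) = 414 + 2472.96 = 2886.96

C = 2886.96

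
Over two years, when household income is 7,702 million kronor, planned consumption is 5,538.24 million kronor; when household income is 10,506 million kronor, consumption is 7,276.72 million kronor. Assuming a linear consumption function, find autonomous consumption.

MPC = ΔC/ΔY = (7276.72 − 5538.24)/(10506 − 7702) = 1738.48/2804 = 0.62
a = C − MPC·Y = 5538.24 − 0.62(7702) = 5538.24 − 4775.24 = 763

a = 763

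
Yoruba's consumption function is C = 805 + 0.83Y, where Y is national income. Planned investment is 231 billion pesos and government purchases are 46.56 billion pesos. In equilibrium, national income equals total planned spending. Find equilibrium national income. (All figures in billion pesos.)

Y = 6368

Y = C + I + G = 805 + 0.83Y + 231 + 46.56
Y − 0.83Y = 1082.56
0.17Y = 1082.56, so Y = 1082.56/0.17 = 6368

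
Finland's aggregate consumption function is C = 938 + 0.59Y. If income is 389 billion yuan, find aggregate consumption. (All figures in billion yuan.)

C = 938 + 0.59(389) = 938 + 229.51 = 1167.51

C = 1167.51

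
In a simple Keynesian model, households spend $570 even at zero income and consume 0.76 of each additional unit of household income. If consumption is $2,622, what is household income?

570 + 0.76Y = 2622
0.76Y = 2052, so Y = 2052/0.76 = 2700

Y = 2700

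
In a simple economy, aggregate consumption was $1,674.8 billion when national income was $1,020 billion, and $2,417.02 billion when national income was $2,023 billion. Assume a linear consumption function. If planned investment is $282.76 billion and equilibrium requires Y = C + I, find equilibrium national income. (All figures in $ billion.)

MPC = (2417.02 − 1674.8)/(2023 − 1020) = 742.22/1003 = 0.74
a = 1674.8 − 0.74(1020) = 920
Equilibrium: Y = 920 + 0.74Y + 282.76
0.26Y = 1202.76, so Y = 1202.76/0.26 = 4626

Y = 4626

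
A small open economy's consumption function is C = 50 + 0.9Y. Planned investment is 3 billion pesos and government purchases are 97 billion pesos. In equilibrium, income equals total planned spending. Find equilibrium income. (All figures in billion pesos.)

Y = C + I + G = 50 + 0.9Y + 3 + 97
Y − 0.9Y = 150
0.1Y = 150, so Y = 150/0.1 = 1500

Y = 1500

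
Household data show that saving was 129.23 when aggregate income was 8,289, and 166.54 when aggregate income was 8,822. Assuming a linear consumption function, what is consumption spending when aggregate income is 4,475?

MPS = ΔS/ΔY = (166.54 − 129.23)/(8822 − 8289) = 37.31/533 = 0.07
MPC = 1 − MPS = 0.93
Autonomous saving = 129.23 − 0.07(8289) = -451, so a = 451
C = 451 + 0.93(4475) = 451 + 4161.75 = 4612.75

C = 4612.75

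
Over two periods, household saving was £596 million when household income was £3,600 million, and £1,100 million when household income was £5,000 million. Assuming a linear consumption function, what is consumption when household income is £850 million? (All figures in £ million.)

MPS = ΔS/ΔY = (1100 − 596)/(5000 − 3600) = 504/1400 = 0.36
MPC = 1 − MPS = 0.64
Autonomous saving = 596 − 0.36(3600) = -700, so a = 700
C = 700 + 0.64(850) = 700 + 544 = 1244

C = 1244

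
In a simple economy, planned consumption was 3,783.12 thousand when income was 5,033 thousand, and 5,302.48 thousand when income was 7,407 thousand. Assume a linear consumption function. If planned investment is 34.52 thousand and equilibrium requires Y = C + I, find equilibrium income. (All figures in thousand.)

Y = 1657

MPC = (5302.48 − 3783.12)/(7407 − 5033) = 1519.36/2374 = 0.64
a = 3783.12 − 0.64(5033) = 562
Equilibrium: Y = 562 + 0.64Y + 34.52
0.36Y = 596.52, so Y = 596.52/0.36 = 1657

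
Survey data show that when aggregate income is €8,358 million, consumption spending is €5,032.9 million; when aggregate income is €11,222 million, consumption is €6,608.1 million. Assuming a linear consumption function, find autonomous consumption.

a = 436

MPC = ΔC/ΔY = (6608.1 − 5032.9)/(11222 − 8358) = 1575.2/2864 = 0.55
a = C − MPC·Y = 5032.9 − 0.55(8358) = 5032.9 − 4596.9 = 436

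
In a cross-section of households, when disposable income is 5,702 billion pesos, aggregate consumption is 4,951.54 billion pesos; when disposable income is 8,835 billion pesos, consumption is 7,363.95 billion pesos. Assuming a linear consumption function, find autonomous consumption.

MPC = ΔC/ΔY = (7363.95 − 4951.54)/(8835 − 5702) = 2412.41/3133 = 0.77
a = C − MPC·Y = 4951.54 − 0.77(5702) = 4951.54 − 4390.54 = 561

a = 561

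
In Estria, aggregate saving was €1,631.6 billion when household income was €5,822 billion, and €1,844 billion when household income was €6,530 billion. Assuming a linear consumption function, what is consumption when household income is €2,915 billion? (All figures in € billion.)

C = 2155.5

MPS = ΔS/ΔY = (1844 − 1631.6)/(6530 − 5822) = 212.4/708 = 0.3
MPC = 1 − MPS = 0.7
Autonomous saving = 1631.6 − 0.3(5822) = -115, so a = 115
C = 115 + 0.7(2915) = 115 + 2040.5 = 2155.5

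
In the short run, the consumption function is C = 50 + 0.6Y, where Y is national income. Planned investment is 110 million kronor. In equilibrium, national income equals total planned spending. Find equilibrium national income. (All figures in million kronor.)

Y = C + I = 50 + 0.6Y + 110
Y − 0.6Y = 160
0.4Y = 160, so Y = 160/0.4 = 400

Y = 400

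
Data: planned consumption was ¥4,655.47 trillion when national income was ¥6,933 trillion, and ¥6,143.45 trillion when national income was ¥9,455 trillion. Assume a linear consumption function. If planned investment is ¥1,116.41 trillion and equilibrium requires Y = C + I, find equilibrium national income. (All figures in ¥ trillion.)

MPC = (6143.45 − 4655.47)/(9455 − 6933) = 1487.98/2522 = 0.59
a = 4655.47 − 0.59(6933) = 565
Equilibrium: Y = 565 + 0.59Y + 1116.41
0.41Y = 1681.41, so Y = 1681.41/0.41 = 4101

Y = 4101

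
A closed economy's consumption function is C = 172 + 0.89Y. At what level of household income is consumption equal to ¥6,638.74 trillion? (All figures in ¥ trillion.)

172 + 0.89Y = 6638.74
0.89Y = 6466.74, so Y = 6466.74/0.89 = 7266

Y = 7266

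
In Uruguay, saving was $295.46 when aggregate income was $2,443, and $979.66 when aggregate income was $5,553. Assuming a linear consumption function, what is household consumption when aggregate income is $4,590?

C = 3822.2

MPS = ΔS/ΔY = (979.66 − 295.46)/(5553 − 2443) = 684.2/3110 = 0.22
MPC = 1 − MPS = 0.78
Autonomous saving = 295.46 − 0.22(2443) = -242, so a = 242
C = 242 + 0.78(4590) = 242 + 3580.2 = 3822.2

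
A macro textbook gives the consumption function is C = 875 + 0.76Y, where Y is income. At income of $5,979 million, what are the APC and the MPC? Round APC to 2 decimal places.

MPC = 0.76 (the slope of the consumption function)
C = 875 + 0.76(5979) = 5419.04, so APC = 5419.04/5979 = 0.91

APC = 0.91; MPC = 0.76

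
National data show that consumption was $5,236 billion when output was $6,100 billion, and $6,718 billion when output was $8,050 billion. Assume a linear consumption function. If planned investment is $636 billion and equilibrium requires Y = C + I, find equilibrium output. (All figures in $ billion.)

MPC = (6718 − 5236)/(8050 − 6100) = 1482/1950 = 0.76
a = 5236 − 0.76(6100) = 600
Equilibrium: Y = 600 + 0.76Y + 636
0.24Y = 1236, so Y = 1236/0.24 = 5150

Y = 5150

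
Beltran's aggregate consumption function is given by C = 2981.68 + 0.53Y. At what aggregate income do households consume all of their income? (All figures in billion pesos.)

Y = 6344

At break-even, C = Y: 2981.68 + 0.53Y = Y
0.47Y = 2981.68, so Y = 2981.68/0.47 = 6344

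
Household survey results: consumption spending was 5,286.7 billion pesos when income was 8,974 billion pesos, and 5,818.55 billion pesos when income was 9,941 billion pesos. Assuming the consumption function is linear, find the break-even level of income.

MPC = (5818.55 − 5286.7)/(9941 − 8974) = 531.85/967 = 0.55
a = 5286.7 − 0.55(8974) = 5286.7 − 4935.7 = 351
Break-even: Y = a/(1−MPC) = 351/0.45 = 780

Y = 780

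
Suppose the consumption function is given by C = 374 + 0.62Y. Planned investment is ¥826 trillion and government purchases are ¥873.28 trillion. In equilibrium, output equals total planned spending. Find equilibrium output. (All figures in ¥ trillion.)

Y = C + I + G = 374 + 0.62Y + 826 + 873.28
Y − 0.62Y = 2073.28
0.38Y = 2073.28, so Y = 2073.28/0.38 = 5456

Y = 5456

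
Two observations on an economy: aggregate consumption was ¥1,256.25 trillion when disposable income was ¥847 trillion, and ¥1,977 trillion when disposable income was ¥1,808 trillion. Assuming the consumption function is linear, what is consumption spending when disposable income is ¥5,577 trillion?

C = 4803.75

MPC = (1977 − 1256.25)/(1808 − 847) = 720.75/961 = 0.75
a = 1256.25 − 0.75(847) = 1256.25 − 635.25 = 621
C = 621 + 0.75(5577) = 621 + 4182.75 = 4803.75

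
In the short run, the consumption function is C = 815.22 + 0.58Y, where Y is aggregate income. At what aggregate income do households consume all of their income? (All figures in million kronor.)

At break-even, C = Y: 815.22 + 0.58Y = Y
0.42Y = 815.22, so Y = 815.22/0.42 = 1941

Y = 1941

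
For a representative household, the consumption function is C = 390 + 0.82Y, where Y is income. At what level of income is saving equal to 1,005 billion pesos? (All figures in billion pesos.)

S = Y − C = -390 + 0.18Y
-390 + 0.18Y = 1005, so 0.18Y = 1395 and Y = 7750

Y = 7750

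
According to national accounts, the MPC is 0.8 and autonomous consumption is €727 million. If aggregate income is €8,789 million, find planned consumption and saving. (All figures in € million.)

C = 7758.2; S = 1030.8

C = 727 + 0.8(8789) = 727 + 7031.2 = 7758.2
S = Y − C = 8789 − 7758.2 = 1030.8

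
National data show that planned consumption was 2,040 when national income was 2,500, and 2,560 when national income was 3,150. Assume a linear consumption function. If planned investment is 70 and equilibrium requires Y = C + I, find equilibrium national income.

Y = 550

MPC = (2560 − 2040)/(3150 − 2500) = 520/650 = 0.8
a = 2040 − 0.8(2500) = 40
Equilibrium: Y = 40 + 0.8Y + 70
0.2Y = 110, so Y = 110/0.2 = 550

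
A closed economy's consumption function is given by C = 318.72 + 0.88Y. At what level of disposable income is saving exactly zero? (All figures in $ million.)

Y = 2656

At break-even, C = Y: 318.72 + 0.88Y = Y
0.12Y = 318.72, so Y = 318.72/0.12 = 2656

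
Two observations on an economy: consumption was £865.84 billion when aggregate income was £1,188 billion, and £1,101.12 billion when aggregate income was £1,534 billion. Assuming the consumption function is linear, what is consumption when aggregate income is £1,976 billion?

MPC = (1101.12 − 865.84)/(1534 − 1188) = 235.28/346 = 0.68
a = 865.84 − 0.68(1188) = 865.84 − 807.84 = 58
C = 58 + 0.68(1976) = 58 + 1343.68 = 1401.68

C = 1401.68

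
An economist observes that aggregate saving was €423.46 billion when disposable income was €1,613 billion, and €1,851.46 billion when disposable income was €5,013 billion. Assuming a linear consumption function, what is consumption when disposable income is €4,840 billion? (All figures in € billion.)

MPS = ΔS/ΔY = (1851.46 − 423.46)/(5013 − 1613) = 1428/3400 = 0.42
MPC = 1 − MPS = 0.58
Autonomous saving = 423.46 − 0.42(1613) = -254, so a = 254
C = 254 + 0.58(4840) = 254 + 2807.2 = 3061.2

C = 3061.2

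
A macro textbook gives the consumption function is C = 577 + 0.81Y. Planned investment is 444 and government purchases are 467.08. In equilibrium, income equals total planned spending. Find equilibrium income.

Y = C + I + G = 577 + 0.81Y + 444 + 467.08
Y − 0.81Y = 1488.08
0.19Y = 1488.08, so Y = 1488.08/0.19 = 7832

Y = 7832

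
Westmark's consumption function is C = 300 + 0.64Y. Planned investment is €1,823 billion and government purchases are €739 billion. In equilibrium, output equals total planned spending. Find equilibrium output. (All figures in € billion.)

Y = 7950

Y = C + I + G = 300 + 0.64Y + 1823 + 739
Y − 0.64Y = 2862
0.36Y = 2862, so Y = 2862/0.36 = 7950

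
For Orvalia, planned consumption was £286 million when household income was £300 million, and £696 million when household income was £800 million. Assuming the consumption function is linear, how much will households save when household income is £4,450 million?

S = 761

MPC = (696 − 286)/(800 − 300) = 410/500 = 0.82
a = 286 − 0.82(300) = 286 − 246 = 40
C = 40 + 0.82(4450) = 3689
S = 4450 − 3689 = 761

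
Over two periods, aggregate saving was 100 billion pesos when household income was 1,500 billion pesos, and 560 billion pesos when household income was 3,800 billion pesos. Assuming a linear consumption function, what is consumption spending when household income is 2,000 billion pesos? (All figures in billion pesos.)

MPS = ΔS/ΔY = (560 − 100)/(3800 − 1500) = 460/2300 = 0.2
MPC = 1 − MPS = 0.8
Autonomous saving = 100 − 0.2(1500) = -200, so a = 200
C = 200 + 0.8(2000) = 200 + 1600 = 1800

C = 1800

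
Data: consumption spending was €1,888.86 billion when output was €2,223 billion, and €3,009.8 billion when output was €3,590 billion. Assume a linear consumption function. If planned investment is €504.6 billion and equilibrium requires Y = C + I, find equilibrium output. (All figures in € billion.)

MPC = (3009.8 − 1888.86)/(3590 − 2223) = 1120.94/1367 = 0.82
a = 1888.86 − 0.82(2223) = 66
Equilibrium: Y = 66 + 0.82Y + 504.6
0.18Y = 570.6, so Y = 570.6/0.18 = 3170

Y = 3170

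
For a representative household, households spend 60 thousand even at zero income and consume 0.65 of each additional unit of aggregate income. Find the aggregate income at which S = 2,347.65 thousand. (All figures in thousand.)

S = Y − C = -60 + 0.35Y
-60 + 0.35Y = 2347.65, so 0.35Y = 2407.65 and Y = 6879

Y = 6879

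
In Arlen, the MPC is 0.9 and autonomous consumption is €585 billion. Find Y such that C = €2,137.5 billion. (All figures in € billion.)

Y = 1725

585 + 0.9Y = 2137.5
0.9Y = 1552.5, so Y = 1552.5/0.9 = 1725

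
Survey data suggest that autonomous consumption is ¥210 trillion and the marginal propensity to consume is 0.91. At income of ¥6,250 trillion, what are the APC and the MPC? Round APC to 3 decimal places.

MPC = 0.91 (the slope of the consumption function)
C = 210 + 0.91(6250) = 5897.5, so APC = 5897.5/6250 = 0.944

APC = 0.944; MPC = 0.91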